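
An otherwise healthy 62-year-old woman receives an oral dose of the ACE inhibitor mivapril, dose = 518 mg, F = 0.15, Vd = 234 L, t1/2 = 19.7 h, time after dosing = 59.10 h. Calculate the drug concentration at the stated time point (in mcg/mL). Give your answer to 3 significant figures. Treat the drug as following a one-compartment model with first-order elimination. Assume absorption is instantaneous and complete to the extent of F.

0.0415 mcg/mL

Amount reaching circulation = F × Dose = 0.15 × 518.0 = 77.70 mg
C₀ = F·Dose / Vd = 77.70 / 234 = 0.3321 mg/L
k = ln2 / t½ = 0.693147 / 19.7 = 0.03519 h⁻¹
t / t½ = 59.10 / 19.7 = 3 half-lives
C = C₀ × (1/2)^3 = 0.3321 × 0.1250 = 0.04151 mg/L
(0.04151 mg/L = 0.04151 mcg/mL)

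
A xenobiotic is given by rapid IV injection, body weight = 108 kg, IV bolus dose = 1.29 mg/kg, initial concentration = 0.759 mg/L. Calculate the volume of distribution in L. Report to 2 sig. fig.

180 L

Dose = 1.29 × 108 = 139.3 mg
Vd = Dose / C₀ = 139.3 / 0.759 = 183.5 L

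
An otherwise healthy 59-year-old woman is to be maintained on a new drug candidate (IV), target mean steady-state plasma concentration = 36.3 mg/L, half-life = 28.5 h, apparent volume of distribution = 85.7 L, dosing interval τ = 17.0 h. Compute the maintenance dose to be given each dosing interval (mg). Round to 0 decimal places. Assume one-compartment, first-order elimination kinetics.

1286 mg

k = ln2 / t½ = 0.693147 / 28.5 = 0.02432 h⁻¹
CL = k × Vd = 0.02432 × 85.7 = 2.084 L/h
At steady state, Dose/τ = Css × CL.
Dose = Css × CL × τ = 36.3 × 2.084 × 17.0 = 1286 mg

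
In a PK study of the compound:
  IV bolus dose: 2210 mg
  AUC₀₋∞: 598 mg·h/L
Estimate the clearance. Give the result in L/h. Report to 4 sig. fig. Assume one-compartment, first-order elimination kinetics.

3.696 L/h

CL = Dose / AUC = 2210 / 598 = 3.696 L/h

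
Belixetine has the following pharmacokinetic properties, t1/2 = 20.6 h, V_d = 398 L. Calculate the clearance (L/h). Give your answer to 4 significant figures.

13.39 L/h

k = ln2 / t½ = 0.693147 / 20.6 = 0.03365 h⁻¹
CL = k × Vd = 0.03365 × 398 = 13.39 L/h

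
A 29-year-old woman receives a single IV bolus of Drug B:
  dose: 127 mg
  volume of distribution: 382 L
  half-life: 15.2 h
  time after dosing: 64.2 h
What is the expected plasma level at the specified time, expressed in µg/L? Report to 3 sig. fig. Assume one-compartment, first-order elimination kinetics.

C₀ = Dose / Vd = 127.0 / 382 = 0.3325 mg/L
k = ln2 / t½ = 0.693147 / 15.2 = 0.04560 h⁻¹
C = C₀ · e^(−k·t) = 0.3325 × e^(−0.04560 × 64.2)
  = 0.3325 × 0.05353 = 0.01780 mg/L
Convert: 0.01780 mg/L × 1000 = 17.80 µg/L

17.8 µg/L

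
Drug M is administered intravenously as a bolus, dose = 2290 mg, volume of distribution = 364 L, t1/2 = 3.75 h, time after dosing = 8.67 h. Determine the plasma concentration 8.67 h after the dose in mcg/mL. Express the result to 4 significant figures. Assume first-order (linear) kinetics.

1.267 mcg/mL

C₀ = Dose / Vd = 2290 / 364 = 6.291 mg/L
k = ln2 / t½ = 0.693147 / 3.75 = 0.1848 h⁻¹
C = C₀ · e^(−k·t) = 6.291 × e^(−0.1848 × 8.67)
  = 6.291 × 0.2014 = 1.267 mg/L
(1.267 mg/L = 1.267 mcg/mL)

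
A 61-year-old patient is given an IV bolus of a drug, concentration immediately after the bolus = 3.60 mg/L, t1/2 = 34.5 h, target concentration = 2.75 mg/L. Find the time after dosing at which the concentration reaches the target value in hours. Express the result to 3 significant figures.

13.4 h

k = ln2 / t½ = 0.693147 / 34.5 = 0.02009 h⁻¹
t = ln(C₀ / C) / k = ln(3.600 / 2.75) / 0.02009
  = ln(1.309) / 0.02009 = 0.2693 / 0.02009 = 13.40 h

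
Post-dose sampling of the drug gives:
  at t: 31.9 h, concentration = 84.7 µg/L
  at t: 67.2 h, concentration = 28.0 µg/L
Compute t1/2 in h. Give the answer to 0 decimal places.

22 h

k = ln(C₁/C₂) / (t₂ − t₁) = ln(84.7/28.0) / (67.2 − 31.9)
  = 1.107 / 35.30 = 0.03136 h⁻¹
t½ = ln2 / k = 0.693147 / 0.03136 = 22.10 h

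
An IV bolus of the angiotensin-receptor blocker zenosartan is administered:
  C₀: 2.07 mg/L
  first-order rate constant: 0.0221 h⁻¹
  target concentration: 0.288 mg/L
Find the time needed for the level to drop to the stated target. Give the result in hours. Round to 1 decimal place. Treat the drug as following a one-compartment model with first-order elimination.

89.2 h

t = ln(C₀ / C) / k = ln(2.070 / 0.288) / 0.02210
  = ln(7.188) / 0.02210 = 1.972 / 0.02210 = 89.23 h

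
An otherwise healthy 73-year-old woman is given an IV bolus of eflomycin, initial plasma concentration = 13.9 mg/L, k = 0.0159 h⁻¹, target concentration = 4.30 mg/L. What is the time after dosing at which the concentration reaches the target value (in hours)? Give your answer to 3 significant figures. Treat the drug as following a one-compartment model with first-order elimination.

t = ln(C₀ / C) / k = ln(13.90 / 4.30) / 0.01590
  = ln(3.233) / 0.01590 = 1.173 / 0.01590 = 73.77 h

73.8 h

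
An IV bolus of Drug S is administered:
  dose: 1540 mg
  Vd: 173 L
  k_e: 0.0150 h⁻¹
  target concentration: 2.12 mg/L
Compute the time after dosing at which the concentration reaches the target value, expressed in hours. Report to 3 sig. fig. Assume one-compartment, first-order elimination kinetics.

95.7 h

C₀ = Dose / Vd = 1540 / 173 = 8.902 mg/L
t = ln(C₀ / C) / k = ln(8.902 / 2.12) / 0.01500
  = ln(4.199) / 0.01500 = 1.435 / 0.01500 = 95.67 h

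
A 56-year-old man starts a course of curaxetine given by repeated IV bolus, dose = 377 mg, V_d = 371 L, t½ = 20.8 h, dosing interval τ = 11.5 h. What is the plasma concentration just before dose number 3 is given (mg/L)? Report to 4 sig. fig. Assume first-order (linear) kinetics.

1.165 mg/L

C₀ per dose = Dose / Vd = 377 / 371 = 1.016 mg/L
k = ln2 / t½ = 0.693147 / 20.8 = 0.03332 h⁻¹
Fraction remaining after one interval: r = e^(−kτ) = e^(−0.03332 × 11.5) = 0.6817
Before dose 3, 2 doses have been given (aged 1τ, 2τ).
C_trough = C₀ × (r + r²) = 1.016 × (0.6817 + 0.4647) = 1.165 mg/L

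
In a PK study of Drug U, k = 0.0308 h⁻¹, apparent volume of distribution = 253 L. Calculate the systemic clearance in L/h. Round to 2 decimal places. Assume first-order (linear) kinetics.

CL = k × Vd = 0.0308 × 253 = 7.792 L/h

7.79 L/h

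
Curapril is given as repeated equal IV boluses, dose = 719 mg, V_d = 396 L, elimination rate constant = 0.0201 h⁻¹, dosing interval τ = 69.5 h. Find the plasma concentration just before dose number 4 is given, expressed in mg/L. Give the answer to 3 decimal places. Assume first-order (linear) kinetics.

C₀ per dose = Dose / Vd = 719 / 396 = 1.816 mg/L
Fraction remaining after one interval: r = e^(−kτ) = e^(−0.02010 × 69.5) = 0.2474
Before dose 4, 3 doses have been given (aged 1τ, 2τ, 3τ).
C_trough = C₀ × (r + r² + … + r^3) = C₀ × r(1−r^3)/(1−r)
        = 1.816 × 0.2474 × (1 − 0.01514) / (1 − 0.2474) = 0.5879 mg/L

0.588 mg/L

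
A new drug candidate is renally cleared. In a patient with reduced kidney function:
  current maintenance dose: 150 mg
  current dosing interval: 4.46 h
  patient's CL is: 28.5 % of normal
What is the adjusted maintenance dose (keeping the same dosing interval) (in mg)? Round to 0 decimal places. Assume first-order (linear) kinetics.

43 mg

To keep the same average steady-state level, dosing rate must scale with clearance.
CL ratio = 28.5 / 100 = 0.2850
New dose (same interval) = 150 × 0.2850 = 42.75 mg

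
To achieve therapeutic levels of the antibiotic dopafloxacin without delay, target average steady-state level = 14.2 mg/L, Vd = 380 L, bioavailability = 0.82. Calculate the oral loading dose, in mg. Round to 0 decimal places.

LD = Css × Vd / F = 14.2 × 380 / 0.82 = 6580 mg

6580 mg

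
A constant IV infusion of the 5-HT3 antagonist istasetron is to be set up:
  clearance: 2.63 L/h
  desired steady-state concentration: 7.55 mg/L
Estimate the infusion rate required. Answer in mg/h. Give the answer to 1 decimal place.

At steady state, infusion rate R₀ = Css × CL = 7.55 × 2.630 = 19.86 mg/h

19.9 mg/h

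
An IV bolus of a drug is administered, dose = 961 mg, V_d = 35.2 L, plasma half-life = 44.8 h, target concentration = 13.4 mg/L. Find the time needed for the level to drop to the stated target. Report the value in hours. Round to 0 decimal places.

46 h

C₀ = Dose / Vd = 961.0 / 35.2 = 27.30 mg/L
k = ln2 / t½ = 0.693147 / 44.8 = 0.01547 h⁻¹
t = ln(C₀ / C) / k = ln(27.30 / 13.4) / 0.01547
  = ln(2.037) / 0.01547 = 0.7115 / 0.01547 = 45.99 h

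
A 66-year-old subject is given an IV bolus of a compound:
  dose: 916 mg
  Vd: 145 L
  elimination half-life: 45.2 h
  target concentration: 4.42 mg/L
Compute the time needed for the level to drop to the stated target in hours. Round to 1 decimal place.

C₀ = Dose / Vd = 916.0 / 145 = 6.317 mg/L
k = ln2 / t½ = 0.693147 / 45.2 = 0.01534 h⁻¹
t = ln(C₀ / C) / k = ln(6.317 / 4.42) / 0.01534
  = ln(1.429) / 0.01534 = 0.3570 / 0.01534 = 23.27 h

23.3 h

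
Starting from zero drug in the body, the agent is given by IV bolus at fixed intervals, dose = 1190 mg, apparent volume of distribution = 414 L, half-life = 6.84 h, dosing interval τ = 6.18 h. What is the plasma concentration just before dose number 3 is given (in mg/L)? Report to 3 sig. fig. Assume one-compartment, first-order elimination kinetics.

2.36 mg/L

C₀ per dose = Dose / Vd = 1190 / 414 = 2.874 mg/L
k = ln2 / t½ = 0.693147 / 6.84 = 0.1013 h⁻¹
Fraction remaining after one interval: r = e^(−kτ) = e^(−0.1013 × 6.18) = 0.5347
Before dose 3, 2 doses have been given (aged 1τ, 2τ).
C_trough = C₀ × (r + r²) = 2.874 × (0.5347 + 0.2859) = 2.358 mg/L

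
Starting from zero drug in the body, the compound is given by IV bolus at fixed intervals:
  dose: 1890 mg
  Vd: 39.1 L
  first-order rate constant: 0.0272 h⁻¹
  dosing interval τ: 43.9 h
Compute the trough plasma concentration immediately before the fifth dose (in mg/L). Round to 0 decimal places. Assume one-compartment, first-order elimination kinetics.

C₀ per dose = Dose / Vd = 1890 / 39.1 = 48.34 mg/L
Fraction remaining after one interval: r = e^(−kτ) = e^(−0.02720 × 43.9) = 0.3030
Before dose 5, 4 doses have been given (aged 1τ, 2τ, 3τ, 4τ).
C_trough = C₀ × (r + r² + … + r^4) = C₀ × r(1−r^4)/(1−r)
        = 48.34 × 0.3030 × (1 − 0.008429) / (1 − 0.3030) = 20.84 mg/L

21 mg/L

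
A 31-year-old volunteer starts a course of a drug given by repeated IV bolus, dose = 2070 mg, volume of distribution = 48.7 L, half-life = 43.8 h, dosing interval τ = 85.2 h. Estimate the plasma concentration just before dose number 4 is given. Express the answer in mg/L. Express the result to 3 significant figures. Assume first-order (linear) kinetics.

14.6 mg/L

C₀ per dose = Dose / Vd = 2070 / 48.7 = 42.51 mg/L
k = ln2 / t½ = 0.693147 / 43.8 = 0.01583 h⁻¹
Fraction remaining after one interval: r = e^(−kτ) = e^(−0.01583 × 85.2) = 0.2596
Before dose 4, 3 doses have been given (aged 1τ, 2τ, 3τ).
C_trough = C₀ × (r + r² + … + r^3) = C₀ × r(1−r^3)/(1−r)
        = 42.51 × 0.2596 × (1 − 0.01750) / (1 − 0.2596) = 14.64 mg/L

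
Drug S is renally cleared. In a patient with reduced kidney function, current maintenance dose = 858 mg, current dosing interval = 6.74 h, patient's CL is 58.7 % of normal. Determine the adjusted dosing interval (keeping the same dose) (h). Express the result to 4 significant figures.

11.48 h

To keep the same average steady-state level, dosing rate must scale with clearance.
CL ratio = 58.7 / 100 = 0.5870
New interval (same dose) = 6.74 / 0.5870 = 11.48 h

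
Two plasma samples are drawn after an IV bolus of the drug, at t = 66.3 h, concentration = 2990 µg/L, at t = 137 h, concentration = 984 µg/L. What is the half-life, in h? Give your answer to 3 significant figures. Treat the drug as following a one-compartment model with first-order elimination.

44.1 h

k = ln(C₁/C₂) / (t₂ − t₁) = ln(2990/984) / (137 − 66.3)
  = 1.111 / 70.70 = 0.01571 h⁻¹
t½ = ln2 / k = 0.693147 / 0.01571 = 44.12 h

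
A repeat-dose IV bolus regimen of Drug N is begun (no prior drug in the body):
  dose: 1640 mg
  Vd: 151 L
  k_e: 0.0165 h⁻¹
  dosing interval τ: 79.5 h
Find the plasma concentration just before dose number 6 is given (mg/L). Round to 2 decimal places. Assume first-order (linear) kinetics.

C₀ per dose = Dose / Vd = 1640 / 151 = 10.86 mg/L
Fraction remaining after one interval: r = e^(−kτ) = e^(−0.01650 × 79.5) = 0.2693
Before dose 6, 5 doses have been given (aged 1τ, 2τ, 3τ, 4τ, 5τ).
C_trough = C₀ × (r + r² + … + r^5) = C₀ × r(1−r^5)/(1−r)
        = 10.86 × 0.2693 × (1 − 0.001416) / (1 − 0.2693) = 3.997 mg/L

4.00 mg/L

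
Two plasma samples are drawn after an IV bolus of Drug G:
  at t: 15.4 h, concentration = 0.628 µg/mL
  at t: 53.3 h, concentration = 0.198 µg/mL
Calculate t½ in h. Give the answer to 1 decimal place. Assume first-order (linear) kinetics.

22.8 h

k = ln(C₁/C₂) / (t₂ − t₁) = ln(0.628/0.198) / (53.3 − 15.4)
  = 1.154 / 37.90 = 0.03045 h⁻¹
t½ = ln2 / k = 0.693147 / 0.03045 = 22.76 h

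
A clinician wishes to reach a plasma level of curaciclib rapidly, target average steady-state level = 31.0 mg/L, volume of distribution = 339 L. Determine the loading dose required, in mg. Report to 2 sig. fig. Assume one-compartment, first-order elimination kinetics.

11000 mg

LD = Css × Vd = 31.0 × 339 = 10510 mg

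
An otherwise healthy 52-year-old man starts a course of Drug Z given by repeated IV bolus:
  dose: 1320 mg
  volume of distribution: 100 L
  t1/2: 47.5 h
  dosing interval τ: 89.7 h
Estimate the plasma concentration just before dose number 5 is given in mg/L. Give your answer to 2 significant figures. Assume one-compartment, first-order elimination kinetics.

C₀ per dose = Dose / Vd = 1320 / 100 = 13.20 mg/L
k = ln2 / t½ = 0.693147 / 47.5 = 0.01459 h⁻¹
Fraction remaining after one interval: r = e^(−kτ) = e^(−0.01459 × 89.7) = 0.2702
Before dose 5, 4 doses have been given (aged 1τ, 2τ, 3τ, 4τ).
C_trough = C₀ × (r + r² + … + r^4) = C₀ × r(1−r^4)/(1−r)
        = 13.20 × 0.2702 × (1 − 0.005330) / (1 − 0.2702) = 4.861 mg/L

4.9 mg/L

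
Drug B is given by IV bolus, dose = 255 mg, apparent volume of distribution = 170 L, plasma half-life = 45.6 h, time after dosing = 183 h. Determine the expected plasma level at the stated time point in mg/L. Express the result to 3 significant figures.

C₀ = Dose / Vd = 255.0 / 170 = 1.500 mg/L
k = ln2 / t½ = 0.693147 / 45.6 = 0.01520 h⁻¹
C = C₀ · e^(−k·t) = 1.500 × e^(−0.01520 × 183)
  = 1.500 × 0.06194 = 0.09291 mg/L

0.0929 mg/L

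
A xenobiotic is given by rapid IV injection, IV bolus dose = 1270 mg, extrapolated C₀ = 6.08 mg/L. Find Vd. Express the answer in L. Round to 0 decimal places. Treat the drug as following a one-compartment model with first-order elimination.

209 L

Vd = Dose / C₀ = 1270 / 6.08 = 208.9 L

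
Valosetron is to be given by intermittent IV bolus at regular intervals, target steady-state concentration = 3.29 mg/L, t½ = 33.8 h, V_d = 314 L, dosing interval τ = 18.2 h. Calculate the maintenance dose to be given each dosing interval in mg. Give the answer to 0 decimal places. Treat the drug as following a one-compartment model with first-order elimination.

k = ln2 / t½ = 0.693147 / 33.8 = 0.02051 h⁻¹
CL = k × Vd = 0.02051 × 314 = 6.440 L/h
At steady state, Dose/τ = Css × CL.
Dose = Css × CL × τ = 3.29 × 6.440 × 18.2 = 385.6 mg

386 mg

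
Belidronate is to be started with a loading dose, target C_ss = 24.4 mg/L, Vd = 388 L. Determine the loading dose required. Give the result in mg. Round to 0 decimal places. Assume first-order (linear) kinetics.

LD = Css × Vd = 24.4 × 388 = 9467 mg

9467 mg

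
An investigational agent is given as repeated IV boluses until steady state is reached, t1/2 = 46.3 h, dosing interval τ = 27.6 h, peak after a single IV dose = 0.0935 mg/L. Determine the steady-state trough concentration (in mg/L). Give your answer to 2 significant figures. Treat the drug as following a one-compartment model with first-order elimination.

k = ln2 / t½ = 0.693147 / 46.3 = 0.01497 h⁻¹
e^(−kτ) = e^(−0.01497 × 27.6) = 0.6615
Accumulation ratio R = 1 / (1 − e^(−kτ)) = 1 / (1 − 0.6615) = 2.954
Steady-state trough = C₀ × R × e^(−kτ) = 0.0935 × 2.954 × 0.6615 = 0.1827 mg/L

0.18 mg/L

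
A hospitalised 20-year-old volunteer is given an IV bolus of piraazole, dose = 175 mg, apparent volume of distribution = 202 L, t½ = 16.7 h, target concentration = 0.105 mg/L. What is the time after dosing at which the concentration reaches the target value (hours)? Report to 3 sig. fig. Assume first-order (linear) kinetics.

50.8 h

C₀ = Dose / Vd = 175.0 / 202 = 0.8663 mg/L
k = ln2 / t½ = 0.693147 / 16.7 = 0.04151 h⁻¹
t = ln(C₀ / C) / k = ln(0.8663 / 0.105) / 0.04151
  = ln(8.250) / 0.04151 = 2.110 / 0.04151 = 50.83 h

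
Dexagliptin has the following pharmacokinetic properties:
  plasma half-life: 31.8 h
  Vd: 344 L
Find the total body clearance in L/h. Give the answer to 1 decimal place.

7.5 L/h

k = ln2 / t½ = 0.693147 / 31.8 = 0.02180 h⁻¹
CL = k × Vd = 0.02180 × 344 = 7.499 L/h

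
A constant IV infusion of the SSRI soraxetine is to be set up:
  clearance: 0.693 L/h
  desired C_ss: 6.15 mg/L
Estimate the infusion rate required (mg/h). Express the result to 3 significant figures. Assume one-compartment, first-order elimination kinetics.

At steady state, infusion rate R₀ = Css × CL = 6.15 × 0.6930 = 4.262 mg/h

4.26 mg/h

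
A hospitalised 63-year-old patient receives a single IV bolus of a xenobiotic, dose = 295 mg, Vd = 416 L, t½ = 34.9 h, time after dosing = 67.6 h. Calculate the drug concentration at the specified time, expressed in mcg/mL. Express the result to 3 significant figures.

0.185 mcg/mL

C₀ = Dose / Vd = 295.0 / 416 = 0.7091 mg/L
k = ln2 / t½ = 0.693147 / 34.9 = 0.01986 h⁻¹
C = C₀ · e^(−k·t) = 0.7091 × e^(−0.01986 × 67.6)
  = 0.7091 × 0.2612 = 0.1852 mg/L
(0.1852 mg/L = 0.1852 mcg/mL)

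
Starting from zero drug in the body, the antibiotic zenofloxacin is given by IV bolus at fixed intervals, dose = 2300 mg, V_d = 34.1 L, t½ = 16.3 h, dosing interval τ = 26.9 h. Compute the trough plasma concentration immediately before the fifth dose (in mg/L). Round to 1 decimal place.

31.2 mg/L

C₀ per dose = Dose / Vd = 2300 / 34.1 = 67.45 mg/L
k = ln2 / t½ = 0.693147 / 16.3 = 0.04252 h⁻¹
Fraction remaining after one interval: r = e^(−kτ) = e^(−0.04252 × 26.9) = 0.3186
Before dose 5, 4 doses have been given (aged 1τ, 2τ, 3τ, 4τ).
C_trough = C₀ × (r + r² + … + r^4) = C₀ × r(1−r^4)/(1−r)
        = 67.45 × 0.3186 × (1 − 0.01030) / (1 − 0.3186) = 31.21 mg/L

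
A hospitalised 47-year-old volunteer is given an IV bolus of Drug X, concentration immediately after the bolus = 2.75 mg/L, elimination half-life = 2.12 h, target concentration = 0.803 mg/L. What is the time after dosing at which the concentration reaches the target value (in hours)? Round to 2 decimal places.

k = ln2 / t½ = 0.693147 / 2.12 = 0.3270 h⁻¹
t = ln(C₀ / C) / k = ln(2.750 / 0.803) / 0.3270
  = ln(3.425) / 0.3270 = 1.231 / 0.3270 = 3.765 h

3.77 h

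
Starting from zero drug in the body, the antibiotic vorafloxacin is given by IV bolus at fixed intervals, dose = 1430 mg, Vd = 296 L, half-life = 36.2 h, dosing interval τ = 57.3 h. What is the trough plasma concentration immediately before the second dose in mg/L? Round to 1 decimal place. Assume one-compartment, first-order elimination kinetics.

1.6 mg/L

C₀ per dose = Dose / Vd = 1430 / 296 = 4.831 mg/L
k = ln2 / t½ = 0.693147 / 36.2 = 0.01915 h⁻¹
Fraction remaining after one interval: r = e^(−kτ) = e^(−0.01915 × 57.3) = 0.3338
Before dose 2, 1 dose has been given (aged 1τ).
C_trough = C₀ × r = 4.831 × 0.3338 = 1.613 mg/L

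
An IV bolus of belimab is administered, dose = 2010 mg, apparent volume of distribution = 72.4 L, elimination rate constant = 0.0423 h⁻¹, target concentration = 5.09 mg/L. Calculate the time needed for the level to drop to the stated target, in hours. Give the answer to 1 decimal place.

C₀ = Dose / Vd = 2010 / 72.4 = 27.76 mg/L
t = ln(C₀ / C) / k = ln(27.76 / 5.09) / 0.04230
  = ln(5.454) / 0.04230 = 1.696 / 0.04230 = 40.09 h

40.1 h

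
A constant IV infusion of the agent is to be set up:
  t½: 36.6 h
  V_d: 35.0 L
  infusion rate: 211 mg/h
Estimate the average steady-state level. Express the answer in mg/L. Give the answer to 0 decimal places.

318 mg/L

k = ln2 / t½ = 0.693147 / 36.6 = 0.01894 h⁻¹
CL = k × Vd = 0.01894 × 35.0 = 0.6629 L/h
At steady state Css = R₀ / CL = 211 / 0.6629 = 318.3 mg/L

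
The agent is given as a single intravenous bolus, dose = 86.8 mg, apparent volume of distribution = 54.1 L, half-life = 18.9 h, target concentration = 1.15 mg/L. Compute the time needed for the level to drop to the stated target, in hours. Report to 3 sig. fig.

C₀ = Dose / Vd = 86.80 / 54.1 = 1.604 mg/L
k = ln2 / t½ = 0.693147 / 18.9 = 0.03667 h⁻¹
t = ln(C₀ / C) / k = ln(1.604 / 1.15) / 0.03667
  = ln(1.395) / 0.03667 = 0.3329 / 0.03667 = 9.078 h

9.08 h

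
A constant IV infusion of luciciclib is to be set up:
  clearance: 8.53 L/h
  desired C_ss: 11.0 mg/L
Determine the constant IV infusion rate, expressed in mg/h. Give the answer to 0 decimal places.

94 mg/h

At steady state, infusion rate R₀ = Css × CL = 11.0 × 8.530 = 93.83 mg/h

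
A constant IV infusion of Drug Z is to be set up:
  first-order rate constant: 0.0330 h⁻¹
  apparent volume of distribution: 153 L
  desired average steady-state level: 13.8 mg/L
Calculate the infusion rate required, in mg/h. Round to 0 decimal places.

CL = k × Vd = 0.03300 × 153 = 5.049 L/h
At steady state, infusion rate R₀ = Css × CL = 13.8 × 5.049 = 69.68 mg/h

70 mg/h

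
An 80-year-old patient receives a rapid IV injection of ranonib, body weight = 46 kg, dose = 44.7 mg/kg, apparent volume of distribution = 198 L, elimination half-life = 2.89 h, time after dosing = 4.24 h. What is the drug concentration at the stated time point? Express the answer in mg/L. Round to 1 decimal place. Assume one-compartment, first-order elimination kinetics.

Total dose = 44.7 × 46 = 2056 mg
C₀ = Dose / Vd = 2056 / 198 = 10.38 mg/L
k = ln2 / t½ = 0.693147 / 2.89 = 0.2398 h⁻¹
C = C₀ · e^(−k·t) = 10.38 × e^(−0.2398 × 4.24)
  = 10.38 × 0.3618 = 3.755 mg/L

3.8 mg/L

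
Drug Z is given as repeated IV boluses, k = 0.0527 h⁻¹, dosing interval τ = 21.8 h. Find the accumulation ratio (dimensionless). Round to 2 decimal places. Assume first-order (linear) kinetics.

1.46

e^(−kτ) = e^(−0.05270 × 21.8) = 0.3170
Accumulation ratio R = 1 / (1 − e^(−kτ)) = 1 / (1 − 0.3170) = 1.464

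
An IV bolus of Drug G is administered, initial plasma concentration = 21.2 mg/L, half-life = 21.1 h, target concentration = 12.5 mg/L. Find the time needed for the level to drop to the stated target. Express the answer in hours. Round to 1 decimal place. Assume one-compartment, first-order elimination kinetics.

k = ln2 / t½ = 0.693147 / 21.1 = 0.03285 h⁻¹
t = ln(C₀ / C) / k = ln(21.20 / 12.5) / 0.03285
  = ln(1.696) / 0.03285 = 0.5283 / 0.03285 = 16.08 h

16.1 h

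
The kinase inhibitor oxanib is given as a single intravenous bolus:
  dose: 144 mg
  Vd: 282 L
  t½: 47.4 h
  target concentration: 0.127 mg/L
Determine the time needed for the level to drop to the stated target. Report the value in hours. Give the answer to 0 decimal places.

95 h

C₀ = Dose / Vd = 144.0 / 282 = 0.5106 mg/L
k = ln2 / t½ = 0.693147 / 47.4 = 0.01462 h⁻¹
t = ln(C₀ / C) / k = ln(0.5106 / 0.127) / 0.01462
  = ln(4.020) / 0.01462 = 1.391 / 0.01462 = 95.14 h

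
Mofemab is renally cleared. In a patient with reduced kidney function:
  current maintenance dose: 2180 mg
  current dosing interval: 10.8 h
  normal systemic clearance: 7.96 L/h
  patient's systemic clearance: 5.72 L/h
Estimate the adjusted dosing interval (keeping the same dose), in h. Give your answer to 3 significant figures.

15.0 h

To keep the same average steady-state level, dosing rate must scale with clearance.
CL ratio = 5.72 / 7.96 = 0.7186
New interval (same dose) = 10.8 / 0.7186 = 15.03 h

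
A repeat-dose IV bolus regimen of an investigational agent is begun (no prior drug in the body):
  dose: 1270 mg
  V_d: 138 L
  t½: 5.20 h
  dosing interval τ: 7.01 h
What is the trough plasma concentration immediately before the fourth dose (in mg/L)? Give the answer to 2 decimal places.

C₀ per dose = Dose / Vd = 1270 / 138 = 9.203 mg/L
k = ln2 / t½ = 0.693147 / 5.20 = 0.1333 h⁻¹
Fraction remaining after one interval: r = e^(−kτ) = e^(−0.1333 × 7.01) = 0.3928
Before dose 4, 3 doses have been given (aged 1τ, 2τ, 3τ).
C_trough = C₀ × (r + r² + … + r^3) = C₀ × r(1−r^3)/(1−r)
        = 9.203 × 0.3928 × (1 − 0.06061) / (1 − 0.3928) = 5.593 mg/L

5.59 mg/L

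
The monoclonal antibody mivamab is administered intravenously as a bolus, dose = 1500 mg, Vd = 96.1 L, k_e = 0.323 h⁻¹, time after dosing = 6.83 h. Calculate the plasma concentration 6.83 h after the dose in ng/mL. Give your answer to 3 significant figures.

1720 ng/mL

C₀ = Dose / Vd = 1500 / 96.1 = 15.61 mg/L
C = C₀ · e^(−k·t) = 15.61 × e^(−0.3230 × 6.83)
  = 15.61 × 0.1101 = 1.719 mg/L
Convert: 1.719 mg/L × 1000 = 1719 ng/mL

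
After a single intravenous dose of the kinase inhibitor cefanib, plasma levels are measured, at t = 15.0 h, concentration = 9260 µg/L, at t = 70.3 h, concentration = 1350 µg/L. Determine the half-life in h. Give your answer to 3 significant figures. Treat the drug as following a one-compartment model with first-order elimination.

19.9 h

k = ln(C₁/C₂) / (t₂ − t₁) = ln(9260/1350) / (70.3 − 15.0)
  = 1.926 / 55.30 = 0.03483 h⁻¹
t½ = ln2 / k = 0.693147 / 0.03483 = 19.90 h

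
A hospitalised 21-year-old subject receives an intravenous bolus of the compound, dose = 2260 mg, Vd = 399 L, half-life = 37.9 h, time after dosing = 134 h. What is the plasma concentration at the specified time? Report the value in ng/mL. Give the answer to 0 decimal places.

488 ng/mL

C₀ = Dose / Vd = 2260 / 399 = 5.664 mg/L
k = ln2 / t½ = 0.693147 / 37.9 = 0.01829 h⁻¹
C = C₀ · e^(−k·t) = 5.664 × e^(−0.01829 × 134)
  = 5.664 × 0.08622 = 0.4884 mg/L
Convert: 0.4884 mg/L × 1000 = 488.4 ng/mL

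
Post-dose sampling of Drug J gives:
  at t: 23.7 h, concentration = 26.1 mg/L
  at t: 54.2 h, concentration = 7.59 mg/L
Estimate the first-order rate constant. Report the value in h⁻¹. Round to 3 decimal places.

0.040 h⁻¹

k = ln(C₁/C₂) / (t₂ − t₁) = ln(26.1/7.59) / (54.2 − 23.7)
  = 1.235 / 30.50 = 0.04049 h⁻¹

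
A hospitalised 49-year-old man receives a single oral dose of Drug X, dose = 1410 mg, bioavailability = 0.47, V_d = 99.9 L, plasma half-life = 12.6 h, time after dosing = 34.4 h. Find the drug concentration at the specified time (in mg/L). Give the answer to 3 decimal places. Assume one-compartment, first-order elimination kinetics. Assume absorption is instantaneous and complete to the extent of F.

1.000 mg/L

Amount reaching circulation = F × Dose = 0.47 × 1410 = 662.7 mg
C₀ = F·Dose / Vd = 662.7 / 99.9 = 6.634 mg/L
k = ln2 / t½ = 0.693147 / 12.6 = 0.05501 h⁻¹
C = C₀ · e^(−k·t) = 6.634 × e^(−0.05501 × 34.4)
  = 6.634 × 0.1507 = 0.9997 mg/L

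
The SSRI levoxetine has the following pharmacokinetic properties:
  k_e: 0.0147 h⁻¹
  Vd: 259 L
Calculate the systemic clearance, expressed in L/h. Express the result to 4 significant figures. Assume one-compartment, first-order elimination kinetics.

CL = k × Vd = 0.0147 × 259 = 3.807 L/h

3.807 L/h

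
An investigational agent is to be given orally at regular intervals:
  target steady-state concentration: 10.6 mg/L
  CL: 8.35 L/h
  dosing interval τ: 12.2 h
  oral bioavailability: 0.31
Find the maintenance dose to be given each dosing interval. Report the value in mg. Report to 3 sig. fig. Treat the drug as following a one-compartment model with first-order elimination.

At steady state, F × (Dose/τ) = Css × CL.
Dose = Css × CL × τ / F = 10.6 × 8.350 × 12.2 / 0.31 = 3483 mg

3480 mg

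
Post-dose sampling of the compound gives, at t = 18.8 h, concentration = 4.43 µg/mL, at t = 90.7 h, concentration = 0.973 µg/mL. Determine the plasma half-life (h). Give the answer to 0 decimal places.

33 h

k = ln(C₁/C₂) / (t₂ − t₁) = ln(4.43/0.973) / (90.7 − 18.8)
  = 1.516 / 71.90 = 0.02108 h⁻¹
t½ = ln2 / k = 0.693147 / 0.02108 = 32.88 h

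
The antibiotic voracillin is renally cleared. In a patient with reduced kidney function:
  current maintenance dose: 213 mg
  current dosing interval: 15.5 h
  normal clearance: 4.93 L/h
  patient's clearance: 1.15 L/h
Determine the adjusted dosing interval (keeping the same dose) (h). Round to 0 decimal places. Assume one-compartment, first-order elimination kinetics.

To keep the same average steady-state level, dosing rate must scale with clearance.
CL ratio = 1.15 / 4.93 = 0.2333
New interval (same dose) = 15.5 / 0.2333 = 66.44 h

66 h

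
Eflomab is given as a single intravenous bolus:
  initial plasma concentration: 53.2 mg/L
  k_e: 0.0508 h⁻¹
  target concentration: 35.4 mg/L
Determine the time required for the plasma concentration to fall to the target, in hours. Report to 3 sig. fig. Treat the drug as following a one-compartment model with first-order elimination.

t = ln(C₀ / C) / k = ln(53.20 / 35.4) / 0.05080
  = ln(1.503) / 0.05080 = 0.4075 / 0.05080 = 8.022 h

8.02 h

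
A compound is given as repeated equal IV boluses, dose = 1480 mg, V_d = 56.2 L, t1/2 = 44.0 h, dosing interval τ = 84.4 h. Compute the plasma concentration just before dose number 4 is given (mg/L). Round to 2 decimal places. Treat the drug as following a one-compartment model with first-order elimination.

9.30 mg/L

C₀ per dose = Dose / Vd = 1480 / 56.2 = 26.33 mg/L
k = ln2 / t½ = 0.693147 / 44.0 = 0.01575 h⁻¹
Fraction remaining after one interval: r = e^(−kτ) = e^(−0.01575 × 84.4) = 0.2647
Before dose 4, 3 doses have been given (aged 1τ, 2τ, 3τ).
C_trough = C₀ × (r + r² + … + r^3) = C₀ × r(1−r^3)/(1−r)
        = 26.33 × 0.2647 × (1 − 0.01855) / (1 − 0.2647) = 9.303 mg/L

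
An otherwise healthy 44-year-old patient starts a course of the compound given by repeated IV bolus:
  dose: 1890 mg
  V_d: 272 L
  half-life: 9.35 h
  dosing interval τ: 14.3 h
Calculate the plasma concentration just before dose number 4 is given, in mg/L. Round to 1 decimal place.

3.5 mg/L

C₀ per dose = Dose / Vd = 1890 / 272 = 6.949 mg/L
k = ln2 / t½ = 0.693147 / 9.35 = 0.07413 h⁻¹
Fraction remaining after one interval: r = e^(−kτ) = e^(−0.07413 × 14.3) = 0.3464
Before dose 4, 3 doses have been given (aged 1τ, 2τ, 3τ).
C_trough = C₀ × (r + r² + … + r^3) = C₀ × r(1−r^3)/(1−r)
        = 6.949 × 0.3464 × (1 − 0.04157) / (1 − 0.3464) = 3.530 mg/L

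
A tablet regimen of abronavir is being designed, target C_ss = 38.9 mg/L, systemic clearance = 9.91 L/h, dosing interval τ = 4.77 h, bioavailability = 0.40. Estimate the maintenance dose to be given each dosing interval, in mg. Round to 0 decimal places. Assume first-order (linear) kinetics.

4597 mg

At steady state, F × (Dose/τ) = Css × CL.
Dose = Css × CL × τ / F = 38.9 × 9.910 × 4.77 / 0.40 = 4597 mg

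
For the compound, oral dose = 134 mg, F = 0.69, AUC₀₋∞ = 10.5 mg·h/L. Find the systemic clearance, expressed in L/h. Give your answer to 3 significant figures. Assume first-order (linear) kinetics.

8.81 L/h

CL = F·Dose / AUC = 0.69 × 134 / 10.5 = 8.806 L/h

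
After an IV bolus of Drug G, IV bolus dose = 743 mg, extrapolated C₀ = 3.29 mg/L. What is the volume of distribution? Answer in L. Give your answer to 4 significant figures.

Vd = Dose / C₀ = 743.0 / 3.29 = 225.8 L

225.8 L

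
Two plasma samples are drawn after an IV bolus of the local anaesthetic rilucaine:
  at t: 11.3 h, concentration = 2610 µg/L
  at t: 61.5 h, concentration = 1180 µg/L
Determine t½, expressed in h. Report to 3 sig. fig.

43.8 h

k = ln(C₁/C₂) / (t₂ − t₁) = ln(2610/1180) / (61.5 − 11.3)
  = 0.7938 / 50.20 = 0.01581 h⁻¹
t½ = ln2 / k = 0.693147 / 0.01581 = 43.84 h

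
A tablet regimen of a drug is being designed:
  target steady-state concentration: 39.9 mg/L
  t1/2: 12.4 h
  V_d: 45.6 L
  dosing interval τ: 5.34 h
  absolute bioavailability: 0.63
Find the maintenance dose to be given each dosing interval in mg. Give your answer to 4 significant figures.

k = ln2 / t½ = 0.693147 / 12.4 = 0.05590 h⁻¹
CL = k × Vd = 0.05590 × 45.6 = 2.549 L/h
At steady state, F × (Dose/τ) = Css × CL.
Dose = Css × CL × τ / F = 39.9 × 2.549 × 5.34 / 0.63 = 862.1 mg

862.1 mg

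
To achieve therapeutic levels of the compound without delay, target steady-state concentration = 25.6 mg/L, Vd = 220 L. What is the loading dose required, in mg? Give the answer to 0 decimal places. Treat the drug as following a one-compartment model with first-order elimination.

LD = Css × Vd = 25.6 × 220 = 5632 mg

5632 mg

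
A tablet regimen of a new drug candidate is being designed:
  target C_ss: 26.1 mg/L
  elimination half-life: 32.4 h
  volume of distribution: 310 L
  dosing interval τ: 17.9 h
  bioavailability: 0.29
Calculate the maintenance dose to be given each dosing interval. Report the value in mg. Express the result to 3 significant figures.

10700 mg

k = ln2 / t½ = 0.693147 / 32.4 = 0.02139 h⁻¹
CL = k × Vd = 0.02139 × 310 = 6.631 L/h
At steady state, F × (Dose/τ) = Css × CL.
Dose = Css × CL × τ / F = 26.1 × 6.631 × 17.9 / 0.29 = 10680 mg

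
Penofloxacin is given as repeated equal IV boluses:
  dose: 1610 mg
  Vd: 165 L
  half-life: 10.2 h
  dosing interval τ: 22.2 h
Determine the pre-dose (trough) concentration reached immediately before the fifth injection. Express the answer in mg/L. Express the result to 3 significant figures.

C₀ per dose = Dose / Vd = 1610 / 165 = 9.758 mg/L
k = ln2 / t½ = 0.693147 / 10.2 = 0.06796 h⁻¹
Fraction remaining after one interval: r = e^(−kτ) = e^(−0.06796 × 22.2) = 0.2212
Before dose 5, 4 doses have been given (aged 1τ, 2τ, 3τ, 4τ).
C_trough = C₀ × (r + r² + … + r^4) = C₀ × r(1−r^4)/(1−r)
        = 9.758 × 0.2212 × (1 − 0.002394) / (1 − 0.2212) = 2.765 mg/L

2.77 mg/L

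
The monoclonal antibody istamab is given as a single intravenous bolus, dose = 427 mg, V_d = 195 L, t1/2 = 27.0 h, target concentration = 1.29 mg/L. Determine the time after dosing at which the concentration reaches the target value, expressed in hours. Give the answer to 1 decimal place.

C₀ = Dose / Vd = 427.0 / 195 = 2.190 mg/L
k = ln2 / t½ = 0.693147 / 27.0 = 0.02567 h⁻¹
t = ln(C₀ / C) / k = ln(2.190 / 1.29) / 0.02567
  = ln(1.698) / 0.02567 = 0.5295 / 0.02567 = 20.63 h

20.6 h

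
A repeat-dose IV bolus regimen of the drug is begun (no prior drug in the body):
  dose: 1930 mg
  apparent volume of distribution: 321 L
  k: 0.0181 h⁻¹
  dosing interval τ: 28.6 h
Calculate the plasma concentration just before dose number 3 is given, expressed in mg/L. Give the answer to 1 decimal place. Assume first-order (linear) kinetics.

5.7 mg/L

C₀ per dose = Dose / Vd = 1930 / 321 = 6.012 mg/L
Fraction remaining after one interval: r = e^(−kτ) = e^(−0.01810 × 28.6) = 0.5959
Before dose 3, 2 doses have been given (aged 1τ, 2τ).
C_trough = C₀ × (r + r²) = 6.012 × (0.5959 + 0.3551) = 5.717 mg/L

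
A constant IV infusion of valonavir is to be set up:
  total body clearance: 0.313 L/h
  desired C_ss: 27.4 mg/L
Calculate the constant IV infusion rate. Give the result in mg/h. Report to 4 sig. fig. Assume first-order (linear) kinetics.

At steady state, infusion rate R₀ = Css × CL = 27.4 × 0.3130 = 8.576 mg/h

8.576 mg/h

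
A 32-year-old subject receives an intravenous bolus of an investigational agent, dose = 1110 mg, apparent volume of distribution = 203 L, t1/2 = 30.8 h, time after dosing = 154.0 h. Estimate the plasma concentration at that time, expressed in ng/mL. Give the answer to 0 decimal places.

171 ng/mL

C₀ = Dose / Vd = 1110 / 203 = 5.468 mg/L
k = ln2 / t½ = 0.693147 / 30.8 = 0.02250 h⁻¹
t / t½ = 154.0 / 30.8 = 5 half-lives
C = C₀ × (1/2)^5 = 5.468 × 0.03125 = 0.1709 mg/L
Convert: 0.1709 mg/L × 1000 = 170.9 ng/mL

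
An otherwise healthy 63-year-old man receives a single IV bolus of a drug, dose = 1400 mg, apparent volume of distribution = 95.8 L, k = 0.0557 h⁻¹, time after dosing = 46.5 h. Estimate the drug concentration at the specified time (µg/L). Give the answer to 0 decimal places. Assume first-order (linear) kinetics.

C₀ = Dose / Vd = 1400 / 95.8 = 14.61 mg/L
C = C₀ · e^(−k·t) = 14.61 × e^(−0.05570 × 46.5)
  = 14.61 × 0.07502 = 1.096 mg/L
Convert: 1.096 mg/L × 1000 = 1096 µg/L

1096 µg/L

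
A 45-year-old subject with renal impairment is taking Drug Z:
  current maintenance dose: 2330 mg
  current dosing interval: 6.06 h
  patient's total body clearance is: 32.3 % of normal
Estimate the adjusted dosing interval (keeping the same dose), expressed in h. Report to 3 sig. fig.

To keep the same average steady-state level, dosing rate must scale with clearance.
CL ratio = 32.3 / 100 = 0.3230
New interval (same dose) = 6.06 / 0.3230 = 18.76 h

18.8 h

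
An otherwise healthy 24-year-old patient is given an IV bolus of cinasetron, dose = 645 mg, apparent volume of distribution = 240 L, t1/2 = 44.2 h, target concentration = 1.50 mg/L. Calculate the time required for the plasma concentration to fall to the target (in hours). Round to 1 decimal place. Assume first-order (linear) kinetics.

37.2 h

C₀ = Dose / Vd = 645.0 / 240 = 2.688 mg/L
k = ln2 / t½ = 0.693147 / 44.2 = 0.01568 h⁻¹
t = ln(C₀ / C) / k = ln(2.688 / 1.50) / 0.01568
  = ln(1.792) / 0.01568 = 0.5833 / 0.01568 = 37.20 h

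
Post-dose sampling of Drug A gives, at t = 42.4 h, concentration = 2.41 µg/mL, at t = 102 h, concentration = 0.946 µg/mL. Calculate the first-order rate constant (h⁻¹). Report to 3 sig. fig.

k = ln(C₁/C₂) / (t₂ − t₁) = ln(2.41/0.946) / (102 − 42.4)
  = 0.9351 / 59.60 = 0.01569 h⁻¹

0.0157 h⁻¹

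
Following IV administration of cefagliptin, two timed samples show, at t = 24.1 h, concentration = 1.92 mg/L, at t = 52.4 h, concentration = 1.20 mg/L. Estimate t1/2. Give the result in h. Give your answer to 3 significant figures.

k = ln(C₁/C₂) / (t₂ − t₁) = ln(1.92/1.20) / (52.4 − 24.1)
  = 0.4700 / 28.30 = 0.01661 h⁻¹
t½ = ln2 / k = 0.693147 / 0.01661 = 41.73 h

41.7 h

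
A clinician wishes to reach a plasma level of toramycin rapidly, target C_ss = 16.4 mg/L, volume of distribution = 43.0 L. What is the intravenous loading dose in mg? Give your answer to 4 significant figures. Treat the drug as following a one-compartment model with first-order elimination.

705.2 mg

LD = Css × Vd = 16.4 × 43.0 = 705.2 mg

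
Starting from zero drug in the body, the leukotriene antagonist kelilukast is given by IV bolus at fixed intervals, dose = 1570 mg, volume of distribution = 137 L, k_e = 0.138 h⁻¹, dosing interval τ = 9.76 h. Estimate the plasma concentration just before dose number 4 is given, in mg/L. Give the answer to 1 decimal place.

4.0 mg/L

C₀ per dose = Dose / Vd = 1570 / 137 = 11.46 mg/L
Fraction remaining after one interval: r = e^(−kτ) = e^(−0.1380 × 9.76) = 0.2601
Before dose 4, 3 doses have been given (aged 1τ, 2τ, 3τ).
C_trough = C₀ × (r + r² + … + r^3) = C₀ × r(1−r^3)/(1−r)
        = 11.46 × 0.2601 × (1 − 0.01760) / (1 − 0.2601) = 3.958 mg/L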